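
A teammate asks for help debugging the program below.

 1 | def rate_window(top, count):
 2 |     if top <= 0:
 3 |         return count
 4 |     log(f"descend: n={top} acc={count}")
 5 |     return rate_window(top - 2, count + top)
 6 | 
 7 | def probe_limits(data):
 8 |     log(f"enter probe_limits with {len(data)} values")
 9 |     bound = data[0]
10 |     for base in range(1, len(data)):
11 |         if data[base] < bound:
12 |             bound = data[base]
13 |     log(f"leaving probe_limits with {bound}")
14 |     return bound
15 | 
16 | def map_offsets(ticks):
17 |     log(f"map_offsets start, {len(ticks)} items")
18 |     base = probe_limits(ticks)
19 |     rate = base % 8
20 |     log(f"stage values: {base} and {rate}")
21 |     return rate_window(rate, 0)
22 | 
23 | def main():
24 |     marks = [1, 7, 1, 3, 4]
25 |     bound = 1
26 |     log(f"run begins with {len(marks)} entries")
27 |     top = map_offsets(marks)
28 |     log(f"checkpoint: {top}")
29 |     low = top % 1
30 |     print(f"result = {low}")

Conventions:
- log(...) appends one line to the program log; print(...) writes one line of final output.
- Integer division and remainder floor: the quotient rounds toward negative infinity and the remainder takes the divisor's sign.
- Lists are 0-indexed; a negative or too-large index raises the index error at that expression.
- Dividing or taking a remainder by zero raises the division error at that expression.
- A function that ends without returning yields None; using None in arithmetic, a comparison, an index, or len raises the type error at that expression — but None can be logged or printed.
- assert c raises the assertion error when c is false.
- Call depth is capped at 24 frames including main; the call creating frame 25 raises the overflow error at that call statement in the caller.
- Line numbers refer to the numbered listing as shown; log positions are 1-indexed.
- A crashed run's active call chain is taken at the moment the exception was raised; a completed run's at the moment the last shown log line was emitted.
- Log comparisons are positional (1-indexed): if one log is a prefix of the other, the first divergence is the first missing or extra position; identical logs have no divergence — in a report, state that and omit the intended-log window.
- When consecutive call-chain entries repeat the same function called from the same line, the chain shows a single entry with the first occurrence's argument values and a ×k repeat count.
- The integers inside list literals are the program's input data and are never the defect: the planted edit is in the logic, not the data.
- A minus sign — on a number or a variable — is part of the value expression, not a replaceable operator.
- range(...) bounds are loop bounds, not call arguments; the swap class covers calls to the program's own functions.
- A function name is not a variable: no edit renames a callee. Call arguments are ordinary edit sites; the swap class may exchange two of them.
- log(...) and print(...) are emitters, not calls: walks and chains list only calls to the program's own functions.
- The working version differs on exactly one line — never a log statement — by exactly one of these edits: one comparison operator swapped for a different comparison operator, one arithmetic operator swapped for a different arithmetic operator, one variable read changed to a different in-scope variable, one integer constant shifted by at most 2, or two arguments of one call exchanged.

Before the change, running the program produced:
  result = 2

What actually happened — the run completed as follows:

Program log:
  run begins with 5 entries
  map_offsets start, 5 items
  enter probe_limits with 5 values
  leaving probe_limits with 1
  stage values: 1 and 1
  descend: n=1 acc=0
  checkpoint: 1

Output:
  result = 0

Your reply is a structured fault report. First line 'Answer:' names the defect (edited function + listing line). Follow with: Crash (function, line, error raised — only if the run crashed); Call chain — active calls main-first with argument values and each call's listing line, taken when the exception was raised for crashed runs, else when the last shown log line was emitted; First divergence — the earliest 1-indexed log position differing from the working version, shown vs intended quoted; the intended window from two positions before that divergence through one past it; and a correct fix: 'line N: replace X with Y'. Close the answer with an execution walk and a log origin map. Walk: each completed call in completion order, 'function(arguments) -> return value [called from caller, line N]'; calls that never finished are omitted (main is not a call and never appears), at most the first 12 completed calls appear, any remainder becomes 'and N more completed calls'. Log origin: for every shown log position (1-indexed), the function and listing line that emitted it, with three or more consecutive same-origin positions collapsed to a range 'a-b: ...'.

Answer: the defect is in main at line 29.
The tell: The logs agree in full; only the final output differs.
Call chain: main.
First divergence: none (the log streams are identical).
Execution walk:
  probe_limits([1, 7, 1, 3, 4]) -> 1  [called from map_offsets, line 18]
  rate_window(-1, 1) -> 1  [called from rate_window, line 5]
  rate_window(1, 0) -> 1  [called from map_offsets, line 21]
  map_offsets([1, 7, 1, 3, 4]) -> 1  [called from main, line 27]
Log origins:
  1: emitted by main (line 26)
  2: emitted by map_offsets (line 17)
  3: emitted by probe_limits (line 8)
  4: emitted by probe_limits (line 13)
  5: emitted by map_offsets (line 20)
  6: emitted by rate_window (line 4)
  7: emitted by main (line 28)
A correct fix: line 29: replace `%` with `+`.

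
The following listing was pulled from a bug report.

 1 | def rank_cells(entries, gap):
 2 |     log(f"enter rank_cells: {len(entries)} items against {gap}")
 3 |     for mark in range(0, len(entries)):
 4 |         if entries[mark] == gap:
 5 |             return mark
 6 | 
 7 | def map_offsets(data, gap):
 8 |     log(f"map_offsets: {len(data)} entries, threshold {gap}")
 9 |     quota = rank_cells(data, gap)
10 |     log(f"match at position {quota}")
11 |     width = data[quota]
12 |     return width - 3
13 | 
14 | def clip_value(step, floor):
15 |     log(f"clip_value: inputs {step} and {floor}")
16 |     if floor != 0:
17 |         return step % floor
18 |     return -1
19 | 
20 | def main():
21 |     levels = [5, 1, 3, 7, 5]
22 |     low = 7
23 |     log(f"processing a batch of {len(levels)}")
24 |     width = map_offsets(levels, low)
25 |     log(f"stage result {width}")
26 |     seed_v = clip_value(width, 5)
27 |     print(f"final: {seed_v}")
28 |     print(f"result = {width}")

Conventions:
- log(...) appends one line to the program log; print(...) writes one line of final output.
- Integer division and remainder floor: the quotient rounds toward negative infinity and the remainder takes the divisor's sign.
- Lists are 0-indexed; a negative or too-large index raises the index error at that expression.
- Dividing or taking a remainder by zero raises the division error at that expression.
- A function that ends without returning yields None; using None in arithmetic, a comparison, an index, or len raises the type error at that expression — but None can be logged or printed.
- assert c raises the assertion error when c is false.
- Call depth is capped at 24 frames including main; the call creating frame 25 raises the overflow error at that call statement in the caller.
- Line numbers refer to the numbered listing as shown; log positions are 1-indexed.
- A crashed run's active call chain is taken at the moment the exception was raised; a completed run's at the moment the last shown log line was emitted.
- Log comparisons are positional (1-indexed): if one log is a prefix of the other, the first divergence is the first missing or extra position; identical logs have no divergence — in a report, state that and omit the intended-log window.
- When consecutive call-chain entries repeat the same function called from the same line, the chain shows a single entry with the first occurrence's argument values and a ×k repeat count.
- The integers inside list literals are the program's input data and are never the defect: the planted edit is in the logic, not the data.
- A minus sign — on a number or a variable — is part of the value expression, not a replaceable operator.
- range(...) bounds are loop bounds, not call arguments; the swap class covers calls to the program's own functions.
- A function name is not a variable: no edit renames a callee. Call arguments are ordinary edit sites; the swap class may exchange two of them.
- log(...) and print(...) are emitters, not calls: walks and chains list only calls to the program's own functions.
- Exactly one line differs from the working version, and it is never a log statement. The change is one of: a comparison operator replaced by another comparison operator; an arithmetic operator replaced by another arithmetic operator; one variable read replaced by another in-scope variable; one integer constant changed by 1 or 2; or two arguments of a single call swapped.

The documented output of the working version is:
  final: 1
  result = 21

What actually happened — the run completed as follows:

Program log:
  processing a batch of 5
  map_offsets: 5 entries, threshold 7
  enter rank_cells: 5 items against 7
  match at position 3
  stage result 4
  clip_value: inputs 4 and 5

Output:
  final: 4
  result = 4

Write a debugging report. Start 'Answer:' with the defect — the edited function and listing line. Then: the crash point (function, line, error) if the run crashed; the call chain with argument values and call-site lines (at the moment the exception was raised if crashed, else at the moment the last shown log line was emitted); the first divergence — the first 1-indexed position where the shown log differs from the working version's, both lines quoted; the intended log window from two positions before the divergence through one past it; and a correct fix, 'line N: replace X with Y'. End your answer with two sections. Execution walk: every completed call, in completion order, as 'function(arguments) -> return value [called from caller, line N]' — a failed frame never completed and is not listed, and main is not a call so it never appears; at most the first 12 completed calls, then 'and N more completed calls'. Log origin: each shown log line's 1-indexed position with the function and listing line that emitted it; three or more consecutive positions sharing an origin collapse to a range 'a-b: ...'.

Answer: the defect is in map_offsets at line 12.
Core observation: Log line 5 is where behavior first shows: 'stage result 4' appears instead of 'stage result 21'.
Call chain: main -> clip_value(4, 5) (called at line 26).
First divergence: at position 5 the run shows 'stage result 4' where the working version logs 'stage result 21'.
Intended log window:
  3: enter rank_cells: 5 items against 7
  4: match at position 3
  5: stage result 21
  6: clip_value: inputs 21 and 5
Execution walk:
  rank_cells([5, 1, 3, 7, 5], 7) -> 3  [called from map_offsets, line 9]
  map_offsets([5, 1, 3, 7, 5], 7) -> 4  [called from main, line 24]
  clip_value(4, 5) -> 4  [called from main, line 26]
Log origin:
  1: from main, line 23
  2: from map_offsets, line 8
  3: from rank_cells, line 2
  4: from map_offsets, line 10
  5: from main, line 25
  6: from clip_value, line 15
A correct fix: line 12: replace `-` with `*`.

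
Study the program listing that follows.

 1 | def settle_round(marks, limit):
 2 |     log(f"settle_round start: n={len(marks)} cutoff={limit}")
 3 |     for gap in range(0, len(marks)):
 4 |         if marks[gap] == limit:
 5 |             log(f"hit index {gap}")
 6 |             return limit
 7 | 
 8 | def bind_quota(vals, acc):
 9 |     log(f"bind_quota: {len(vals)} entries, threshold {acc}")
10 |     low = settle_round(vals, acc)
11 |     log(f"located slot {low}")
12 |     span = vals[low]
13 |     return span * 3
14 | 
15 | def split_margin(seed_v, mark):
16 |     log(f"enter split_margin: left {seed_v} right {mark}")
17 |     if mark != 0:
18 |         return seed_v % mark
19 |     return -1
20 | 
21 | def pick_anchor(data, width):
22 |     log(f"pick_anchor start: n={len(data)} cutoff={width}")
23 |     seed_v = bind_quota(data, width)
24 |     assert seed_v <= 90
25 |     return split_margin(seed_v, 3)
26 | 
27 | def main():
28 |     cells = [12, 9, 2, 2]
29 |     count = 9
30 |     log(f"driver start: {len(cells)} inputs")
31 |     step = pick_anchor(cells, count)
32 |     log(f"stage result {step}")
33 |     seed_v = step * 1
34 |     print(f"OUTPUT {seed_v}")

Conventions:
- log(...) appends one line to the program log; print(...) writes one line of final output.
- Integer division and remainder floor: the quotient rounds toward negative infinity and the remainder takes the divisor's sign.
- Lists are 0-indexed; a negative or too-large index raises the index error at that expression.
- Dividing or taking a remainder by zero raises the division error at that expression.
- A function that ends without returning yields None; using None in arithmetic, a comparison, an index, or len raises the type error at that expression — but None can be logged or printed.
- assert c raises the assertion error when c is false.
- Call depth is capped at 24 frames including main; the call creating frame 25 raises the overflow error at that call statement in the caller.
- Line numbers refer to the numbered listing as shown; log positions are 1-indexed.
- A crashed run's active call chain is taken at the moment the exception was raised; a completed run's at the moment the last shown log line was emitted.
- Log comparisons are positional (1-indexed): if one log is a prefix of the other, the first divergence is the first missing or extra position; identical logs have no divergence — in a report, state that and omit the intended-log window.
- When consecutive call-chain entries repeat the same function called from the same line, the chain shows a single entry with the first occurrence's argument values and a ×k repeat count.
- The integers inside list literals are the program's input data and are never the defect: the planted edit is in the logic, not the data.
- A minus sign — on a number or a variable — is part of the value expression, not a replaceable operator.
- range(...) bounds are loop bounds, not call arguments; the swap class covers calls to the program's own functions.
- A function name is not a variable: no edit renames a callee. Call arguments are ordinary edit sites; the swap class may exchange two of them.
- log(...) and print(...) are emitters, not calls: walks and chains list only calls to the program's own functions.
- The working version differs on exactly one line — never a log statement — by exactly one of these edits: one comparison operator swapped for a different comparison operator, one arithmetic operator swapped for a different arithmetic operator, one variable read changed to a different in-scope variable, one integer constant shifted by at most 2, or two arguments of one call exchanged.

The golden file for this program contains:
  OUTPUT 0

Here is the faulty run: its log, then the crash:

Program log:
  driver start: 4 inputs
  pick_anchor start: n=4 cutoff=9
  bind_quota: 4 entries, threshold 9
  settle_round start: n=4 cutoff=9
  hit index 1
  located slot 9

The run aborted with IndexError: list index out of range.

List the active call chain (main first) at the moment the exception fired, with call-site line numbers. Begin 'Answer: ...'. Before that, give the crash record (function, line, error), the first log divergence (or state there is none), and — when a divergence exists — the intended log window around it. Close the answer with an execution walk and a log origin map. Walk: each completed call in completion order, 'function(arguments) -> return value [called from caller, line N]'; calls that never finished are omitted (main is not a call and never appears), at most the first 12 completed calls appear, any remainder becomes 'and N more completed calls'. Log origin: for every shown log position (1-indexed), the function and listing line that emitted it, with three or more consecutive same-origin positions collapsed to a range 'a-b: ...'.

Answer: main -> pick_anchor (called at line 31) -> bind_quota (called at line 23).
Core observation: Everything matches until log position 6, which reads 'located slot 9' in place of 'located slot 1'.
Crash: bind_quota, line 12, IndexError.
First divergence: position 6 — the shown line 'located slot 9' should read 'located slot 1'.
Intended log window:
  4: settle_round start: n=4 cutoff=9
  5: hit index 1
  6: located slot 1
  7: enter split_margin: left 27 right 3
Execution walk:
  settle_round([12, 9, 2, 2], 9) -> 9  [called from bind_quota, line 10]
Log line origins:
  1: emitted by main (line 30)
  2: emitted by pick_anchor (line 22)
  3: emitted by bind_quota (line 9)
  4: emitted by settle_round (line 2)
  5: emitted by settle_round (line 5)
  6: emitted by bind_quota (line 11)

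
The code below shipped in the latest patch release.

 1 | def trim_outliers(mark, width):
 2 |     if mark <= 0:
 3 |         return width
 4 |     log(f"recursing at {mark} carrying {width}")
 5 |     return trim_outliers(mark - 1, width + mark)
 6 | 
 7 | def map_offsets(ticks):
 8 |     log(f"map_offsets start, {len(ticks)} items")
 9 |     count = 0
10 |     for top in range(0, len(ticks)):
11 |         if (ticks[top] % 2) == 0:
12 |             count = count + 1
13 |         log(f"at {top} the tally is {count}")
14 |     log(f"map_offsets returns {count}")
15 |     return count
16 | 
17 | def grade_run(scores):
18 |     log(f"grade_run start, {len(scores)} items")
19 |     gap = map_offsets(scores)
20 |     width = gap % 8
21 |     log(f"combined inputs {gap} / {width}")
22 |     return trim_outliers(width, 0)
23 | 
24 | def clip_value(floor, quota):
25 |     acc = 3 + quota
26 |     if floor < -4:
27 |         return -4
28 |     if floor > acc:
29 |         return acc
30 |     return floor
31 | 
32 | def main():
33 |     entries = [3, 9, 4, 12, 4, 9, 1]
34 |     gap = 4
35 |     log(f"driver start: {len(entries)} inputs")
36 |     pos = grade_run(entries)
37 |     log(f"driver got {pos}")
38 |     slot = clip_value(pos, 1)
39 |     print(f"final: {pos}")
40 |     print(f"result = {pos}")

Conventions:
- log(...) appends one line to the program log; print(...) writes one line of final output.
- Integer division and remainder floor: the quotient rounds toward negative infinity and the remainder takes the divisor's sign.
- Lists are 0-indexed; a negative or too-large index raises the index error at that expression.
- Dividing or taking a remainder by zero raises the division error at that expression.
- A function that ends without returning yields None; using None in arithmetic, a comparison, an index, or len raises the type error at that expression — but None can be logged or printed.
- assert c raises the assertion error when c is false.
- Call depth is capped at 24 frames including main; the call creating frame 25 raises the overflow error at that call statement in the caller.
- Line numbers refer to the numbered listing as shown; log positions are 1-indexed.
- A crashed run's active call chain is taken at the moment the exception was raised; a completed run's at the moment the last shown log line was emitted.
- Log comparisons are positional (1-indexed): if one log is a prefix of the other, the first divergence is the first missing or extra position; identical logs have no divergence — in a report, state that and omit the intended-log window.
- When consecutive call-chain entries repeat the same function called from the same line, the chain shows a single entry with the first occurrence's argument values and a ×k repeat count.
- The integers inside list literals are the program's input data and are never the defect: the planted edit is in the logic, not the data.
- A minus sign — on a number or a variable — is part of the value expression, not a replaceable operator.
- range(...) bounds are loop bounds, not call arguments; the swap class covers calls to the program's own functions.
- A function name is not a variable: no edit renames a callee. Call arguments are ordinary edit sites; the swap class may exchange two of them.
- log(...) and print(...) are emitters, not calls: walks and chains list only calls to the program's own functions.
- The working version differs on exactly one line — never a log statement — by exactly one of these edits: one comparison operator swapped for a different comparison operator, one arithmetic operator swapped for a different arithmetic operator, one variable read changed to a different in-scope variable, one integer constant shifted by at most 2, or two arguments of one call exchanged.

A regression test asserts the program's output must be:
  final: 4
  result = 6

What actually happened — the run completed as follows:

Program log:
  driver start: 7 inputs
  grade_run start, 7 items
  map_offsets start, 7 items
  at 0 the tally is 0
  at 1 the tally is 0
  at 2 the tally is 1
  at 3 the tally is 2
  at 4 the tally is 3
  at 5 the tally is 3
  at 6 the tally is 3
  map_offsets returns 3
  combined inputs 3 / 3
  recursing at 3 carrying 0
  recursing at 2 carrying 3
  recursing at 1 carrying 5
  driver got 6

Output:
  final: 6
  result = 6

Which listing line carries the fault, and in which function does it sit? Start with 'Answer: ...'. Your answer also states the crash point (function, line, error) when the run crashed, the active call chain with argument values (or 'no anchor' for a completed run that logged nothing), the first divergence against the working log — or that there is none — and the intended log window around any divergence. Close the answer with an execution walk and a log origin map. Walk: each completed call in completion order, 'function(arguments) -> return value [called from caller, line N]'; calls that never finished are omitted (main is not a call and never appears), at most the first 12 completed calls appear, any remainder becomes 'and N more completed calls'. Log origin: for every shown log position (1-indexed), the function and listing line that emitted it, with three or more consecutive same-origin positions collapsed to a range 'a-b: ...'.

Answer: the defect is in main at line 39.
Key observation: Log streams are identical — the defect surfaces only in the printed output.
Call chain: main.
First divergence: there is none — every log position agrees.
Execution walk:
  map_offsets([3, 9, 4, 12, 4, 9, 1]) -> 3  [called from grade_run, line 19]
  trim_outliers(0, 6) -> 6  [called from trim_outliers, line 5]
  trim_outliers(1, 5) -> 6  [called from trim_outliers, line 5]
  trim_outliers(2, 3) -> 6  [called from trim_outliers, line 5]
  trim_outliers(3, 0) -> 6  [called from grade_run, line 22]
  grade_run([3, 9, 4, 12, 4, 9, 1]) -> 6  [called from main, line 36]
  clip_value(6, 1) -> 4  [called from main, line 38]
Log origins:
  1: emitted by main (line 35)
  2: emitted by grade_run (line 18)
  3: emitted by map_offsets (line 8)
  4-10: emitted by map_offsets (line 13)
  11: emitted by map_offsets (line 14)
  12: emitted by grade_run (line 21)
  13-15: emitted by trim_outliers (line 4)
  16: emitted by main (line 37)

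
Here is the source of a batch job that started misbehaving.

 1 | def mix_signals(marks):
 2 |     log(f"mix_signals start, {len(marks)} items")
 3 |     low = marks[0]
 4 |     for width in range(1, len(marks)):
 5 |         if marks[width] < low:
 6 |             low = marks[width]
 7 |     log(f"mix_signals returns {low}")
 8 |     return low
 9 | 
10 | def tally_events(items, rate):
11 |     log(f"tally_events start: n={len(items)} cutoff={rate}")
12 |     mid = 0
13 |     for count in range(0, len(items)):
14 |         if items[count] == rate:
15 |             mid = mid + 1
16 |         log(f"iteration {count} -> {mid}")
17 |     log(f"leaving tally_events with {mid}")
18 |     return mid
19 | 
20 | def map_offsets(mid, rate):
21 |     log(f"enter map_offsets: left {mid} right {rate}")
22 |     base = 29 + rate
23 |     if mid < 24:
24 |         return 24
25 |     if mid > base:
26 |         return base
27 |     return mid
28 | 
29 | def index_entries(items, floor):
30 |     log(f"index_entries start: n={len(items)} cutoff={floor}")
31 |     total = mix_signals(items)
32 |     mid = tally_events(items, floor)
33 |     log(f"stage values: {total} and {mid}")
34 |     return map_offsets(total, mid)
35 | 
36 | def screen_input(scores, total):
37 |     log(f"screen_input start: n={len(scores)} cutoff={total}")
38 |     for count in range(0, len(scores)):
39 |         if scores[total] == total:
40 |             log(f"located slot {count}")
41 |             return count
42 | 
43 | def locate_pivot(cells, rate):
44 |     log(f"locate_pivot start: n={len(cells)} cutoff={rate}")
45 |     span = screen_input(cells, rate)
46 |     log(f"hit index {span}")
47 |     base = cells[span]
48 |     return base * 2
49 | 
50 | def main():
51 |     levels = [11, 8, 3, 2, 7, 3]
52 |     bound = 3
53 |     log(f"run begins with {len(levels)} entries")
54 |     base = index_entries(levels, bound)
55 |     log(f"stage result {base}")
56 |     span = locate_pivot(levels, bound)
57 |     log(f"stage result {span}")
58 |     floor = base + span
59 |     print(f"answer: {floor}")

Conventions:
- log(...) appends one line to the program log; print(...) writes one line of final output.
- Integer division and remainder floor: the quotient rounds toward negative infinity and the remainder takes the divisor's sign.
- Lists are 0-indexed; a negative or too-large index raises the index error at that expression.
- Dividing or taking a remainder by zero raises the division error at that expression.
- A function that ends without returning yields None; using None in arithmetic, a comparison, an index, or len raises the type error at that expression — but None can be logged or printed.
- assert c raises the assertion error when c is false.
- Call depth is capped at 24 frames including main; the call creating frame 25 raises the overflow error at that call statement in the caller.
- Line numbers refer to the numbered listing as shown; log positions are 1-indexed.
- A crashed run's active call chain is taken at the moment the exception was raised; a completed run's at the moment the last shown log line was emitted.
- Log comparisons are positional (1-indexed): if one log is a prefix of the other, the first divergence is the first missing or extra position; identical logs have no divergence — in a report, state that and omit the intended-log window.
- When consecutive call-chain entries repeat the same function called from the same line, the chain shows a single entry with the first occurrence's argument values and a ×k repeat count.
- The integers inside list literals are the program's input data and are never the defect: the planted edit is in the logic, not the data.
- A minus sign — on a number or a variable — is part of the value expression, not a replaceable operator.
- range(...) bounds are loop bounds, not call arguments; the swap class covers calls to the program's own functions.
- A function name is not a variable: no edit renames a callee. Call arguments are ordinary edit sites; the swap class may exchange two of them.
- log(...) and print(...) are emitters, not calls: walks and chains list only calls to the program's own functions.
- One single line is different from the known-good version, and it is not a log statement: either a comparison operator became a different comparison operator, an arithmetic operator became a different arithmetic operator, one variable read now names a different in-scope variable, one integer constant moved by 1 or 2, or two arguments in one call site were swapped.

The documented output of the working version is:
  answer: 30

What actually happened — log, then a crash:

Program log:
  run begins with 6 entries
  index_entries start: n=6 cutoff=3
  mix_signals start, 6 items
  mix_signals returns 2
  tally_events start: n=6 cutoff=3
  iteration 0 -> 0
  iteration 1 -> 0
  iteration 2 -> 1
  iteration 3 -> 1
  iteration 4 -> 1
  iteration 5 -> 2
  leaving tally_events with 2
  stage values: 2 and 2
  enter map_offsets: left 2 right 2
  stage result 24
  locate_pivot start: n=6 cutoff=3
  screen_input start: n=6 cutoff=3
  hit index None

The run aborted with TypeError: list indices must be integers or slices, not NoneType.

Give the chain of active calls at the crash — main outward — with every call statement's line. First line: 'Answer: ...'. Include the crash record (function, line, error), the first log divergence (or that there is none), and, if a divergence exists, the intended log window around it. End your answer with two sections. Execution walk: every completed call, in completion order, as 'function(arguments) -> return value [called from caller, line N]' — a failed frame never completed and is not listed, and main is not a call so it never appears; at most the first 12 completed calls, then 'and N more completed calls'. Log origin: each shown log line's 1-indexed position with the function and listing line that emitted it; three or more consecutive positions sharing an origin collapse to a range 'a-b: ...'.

Answer: main -> locate_pivot (called at line 56).
Core observation: Log line 18 is where behavior first shows: 'hit index None' appears instead of 'located slot 2'.
Crash: locate_pivot, line 47, TypeError.
First divergence: position 18; shown 'hit index None' vs intended 'located slot 2'.
Intended log window:
  16: locate_pivot start: n=6 cutoff=3
  17: screen_input start: n=6 cutoff=3
  18: located slot 2
  19: hit index 2
Execution walk:
  mix_signals([11, 8, 3, 2, 7, 3]) -> 2  [called from index_entries, line 31]
  tally_events([11, 8, 3, 2, 7, 3], 3) -> 2  [called from index_entries, line 32]
  map_offsets(2, 2) -> 24  [called from index_entries, line 34]
  index_entries([11, 8, 3, 2, 7, 3], 3) -> 24  [called from main, line 54]
  screen_input([11, 8, 3, 2, 7, 3], 3) -> None  [called from locate_pivot, line 45]
Log origins:
  1 — main, line 53
  2 — index_entries, line 30
  3 — mix_signals, line 2
  4 — mix_signals, line 7
  5 — tally_events, line 11
  6-11 — tally_events, line 16
  12 — tally_events, line 17
  13 — index_entries, line 33
  14 — map_offsets, line 21
  15 — main, line 55
  16 — locate_pivot, line 44
  17 — screen_input, line 37
  18 — locate_pivot, line 46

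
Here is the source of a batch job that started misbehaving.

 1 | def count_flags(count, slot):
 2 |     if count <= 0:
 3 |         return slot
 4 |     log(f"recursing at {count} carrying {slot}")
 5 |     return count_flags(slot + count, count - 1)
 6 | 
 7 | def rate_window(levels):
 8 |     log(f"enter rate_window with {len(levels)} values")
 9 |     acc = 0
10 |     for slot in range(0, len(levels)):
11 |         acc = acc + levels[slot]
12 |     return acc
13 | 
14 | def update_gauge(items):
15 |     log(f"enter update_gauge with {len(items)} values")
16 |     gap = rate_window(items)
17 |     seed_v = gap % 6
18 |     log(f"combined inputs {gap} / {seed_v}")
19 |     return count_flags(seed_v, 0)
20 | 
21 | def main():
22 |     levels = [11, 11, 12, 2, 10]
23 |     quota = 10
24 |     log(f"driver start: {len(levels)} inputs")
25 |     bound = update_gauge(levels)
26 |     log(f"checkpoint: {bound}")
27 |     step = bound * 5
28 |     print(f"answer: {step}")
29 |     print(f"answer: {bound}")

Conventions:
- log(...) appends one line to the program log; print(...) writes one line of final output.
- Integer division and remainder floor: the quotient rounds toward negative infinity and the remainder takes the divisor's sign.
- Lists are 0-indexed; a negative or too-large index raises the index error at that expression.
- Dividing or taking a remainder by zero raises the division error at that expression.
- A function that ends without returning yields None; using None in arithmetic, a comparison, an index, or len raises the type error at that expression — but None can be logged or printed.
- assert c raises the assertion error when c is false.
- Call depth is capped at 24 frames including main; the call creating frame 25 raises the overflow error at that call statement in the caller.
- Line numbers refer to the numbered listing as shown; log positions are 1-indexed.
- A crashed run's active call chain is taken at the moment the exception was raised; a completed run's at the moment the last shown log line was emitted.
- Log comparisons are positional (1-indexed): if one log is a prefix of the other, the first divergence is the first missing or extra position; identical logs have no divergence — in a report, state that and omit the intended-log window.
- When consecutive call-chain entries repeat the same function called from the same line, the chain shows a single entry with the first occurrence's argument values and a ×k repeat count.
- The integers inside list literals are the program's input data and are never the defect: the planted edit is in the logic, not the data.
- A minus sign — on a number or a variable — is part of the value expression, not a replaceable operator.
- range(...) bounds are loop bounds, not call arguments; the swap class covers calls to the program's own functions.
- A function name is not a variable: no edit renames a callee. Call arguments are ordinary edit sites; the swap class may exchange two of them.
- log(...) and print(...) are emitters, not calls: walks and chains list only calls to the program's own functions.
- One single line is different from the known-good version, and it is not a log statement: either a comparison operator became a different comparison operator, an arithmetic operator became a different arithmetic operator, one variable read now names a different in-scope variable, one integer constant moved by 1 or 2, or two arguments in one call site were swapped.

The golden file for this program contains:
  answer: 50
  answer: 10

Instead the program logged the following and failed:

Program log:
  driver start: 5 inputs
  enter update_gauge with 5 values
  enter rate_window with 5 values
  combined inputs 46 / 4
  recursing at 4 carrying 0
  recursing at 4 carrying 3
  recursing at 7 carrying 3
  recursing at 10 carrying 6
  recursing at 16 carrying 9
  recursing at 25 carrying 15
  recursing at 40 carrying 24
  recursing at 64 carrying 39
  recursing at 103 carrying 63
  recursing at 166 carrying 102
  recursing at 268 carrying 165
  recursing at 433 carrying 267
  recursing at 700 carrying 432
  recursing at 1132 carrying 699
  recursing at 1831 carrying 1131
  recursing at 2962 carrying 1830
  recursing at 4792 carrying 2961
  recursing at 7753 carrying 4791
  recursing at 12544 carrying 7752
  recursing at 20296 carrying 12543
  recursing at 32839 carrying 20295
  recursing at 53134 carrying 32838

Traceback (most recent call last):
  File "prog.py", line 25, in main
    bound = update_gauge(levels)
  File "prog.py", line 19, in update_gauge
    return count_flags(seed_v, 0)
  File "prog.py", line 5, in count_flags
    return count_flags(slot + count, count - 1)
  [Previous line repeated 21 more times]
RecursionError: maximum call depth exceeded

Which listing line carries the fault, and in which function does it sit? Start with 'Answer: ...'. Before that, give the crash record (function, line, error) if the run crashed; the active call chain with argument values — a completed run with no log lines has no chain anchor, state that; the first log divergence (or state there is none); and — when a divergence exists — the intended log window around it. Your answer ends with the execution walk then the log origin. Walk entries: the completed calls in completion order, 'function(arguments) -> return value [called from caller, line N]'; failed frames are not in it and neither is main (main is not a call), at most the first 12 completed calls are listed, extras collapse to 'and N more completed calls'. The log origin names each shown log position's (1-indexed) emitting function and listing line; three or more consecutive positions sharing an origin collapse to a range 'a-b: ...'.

Answer: the defect is in count_flags at line 5.
The tell: At log position 6 the runs split — shown 'recursing at 4 carrying 3', but the working version logs 'recursing at 3 carrying 4'.
Crash: count_flags, line 5, RecursionError.
Call chain: main -> update_gauge([11, 11, 12, 2, 10]) (called at line 25) -> count_flags(4, 0) (called at line 19) -> count_flags(4, 3) (called at line 5) ×21.
First divergence: position 6 — shown 'recursing at 4 carrying 3', intended 'recursing at 3 carrying 4'.
Intended log window:
  4: combined inputs 46 / 4
  5: recursing at 4 carrying 0
  6: recursing at 3 carrying 4
  7: recursing at 2 carrying 7
Execution walk:
  rate_window([11, 11, 12, 2, 10]) -> 46  [called from update_gauge, line 16]
Log origin:
  1: from main, line 24
  2: from update_gauge, line 15
  3: from rate_window, line 8
  4: from update_gauge, line 18
  5-26: from count_flags, line 4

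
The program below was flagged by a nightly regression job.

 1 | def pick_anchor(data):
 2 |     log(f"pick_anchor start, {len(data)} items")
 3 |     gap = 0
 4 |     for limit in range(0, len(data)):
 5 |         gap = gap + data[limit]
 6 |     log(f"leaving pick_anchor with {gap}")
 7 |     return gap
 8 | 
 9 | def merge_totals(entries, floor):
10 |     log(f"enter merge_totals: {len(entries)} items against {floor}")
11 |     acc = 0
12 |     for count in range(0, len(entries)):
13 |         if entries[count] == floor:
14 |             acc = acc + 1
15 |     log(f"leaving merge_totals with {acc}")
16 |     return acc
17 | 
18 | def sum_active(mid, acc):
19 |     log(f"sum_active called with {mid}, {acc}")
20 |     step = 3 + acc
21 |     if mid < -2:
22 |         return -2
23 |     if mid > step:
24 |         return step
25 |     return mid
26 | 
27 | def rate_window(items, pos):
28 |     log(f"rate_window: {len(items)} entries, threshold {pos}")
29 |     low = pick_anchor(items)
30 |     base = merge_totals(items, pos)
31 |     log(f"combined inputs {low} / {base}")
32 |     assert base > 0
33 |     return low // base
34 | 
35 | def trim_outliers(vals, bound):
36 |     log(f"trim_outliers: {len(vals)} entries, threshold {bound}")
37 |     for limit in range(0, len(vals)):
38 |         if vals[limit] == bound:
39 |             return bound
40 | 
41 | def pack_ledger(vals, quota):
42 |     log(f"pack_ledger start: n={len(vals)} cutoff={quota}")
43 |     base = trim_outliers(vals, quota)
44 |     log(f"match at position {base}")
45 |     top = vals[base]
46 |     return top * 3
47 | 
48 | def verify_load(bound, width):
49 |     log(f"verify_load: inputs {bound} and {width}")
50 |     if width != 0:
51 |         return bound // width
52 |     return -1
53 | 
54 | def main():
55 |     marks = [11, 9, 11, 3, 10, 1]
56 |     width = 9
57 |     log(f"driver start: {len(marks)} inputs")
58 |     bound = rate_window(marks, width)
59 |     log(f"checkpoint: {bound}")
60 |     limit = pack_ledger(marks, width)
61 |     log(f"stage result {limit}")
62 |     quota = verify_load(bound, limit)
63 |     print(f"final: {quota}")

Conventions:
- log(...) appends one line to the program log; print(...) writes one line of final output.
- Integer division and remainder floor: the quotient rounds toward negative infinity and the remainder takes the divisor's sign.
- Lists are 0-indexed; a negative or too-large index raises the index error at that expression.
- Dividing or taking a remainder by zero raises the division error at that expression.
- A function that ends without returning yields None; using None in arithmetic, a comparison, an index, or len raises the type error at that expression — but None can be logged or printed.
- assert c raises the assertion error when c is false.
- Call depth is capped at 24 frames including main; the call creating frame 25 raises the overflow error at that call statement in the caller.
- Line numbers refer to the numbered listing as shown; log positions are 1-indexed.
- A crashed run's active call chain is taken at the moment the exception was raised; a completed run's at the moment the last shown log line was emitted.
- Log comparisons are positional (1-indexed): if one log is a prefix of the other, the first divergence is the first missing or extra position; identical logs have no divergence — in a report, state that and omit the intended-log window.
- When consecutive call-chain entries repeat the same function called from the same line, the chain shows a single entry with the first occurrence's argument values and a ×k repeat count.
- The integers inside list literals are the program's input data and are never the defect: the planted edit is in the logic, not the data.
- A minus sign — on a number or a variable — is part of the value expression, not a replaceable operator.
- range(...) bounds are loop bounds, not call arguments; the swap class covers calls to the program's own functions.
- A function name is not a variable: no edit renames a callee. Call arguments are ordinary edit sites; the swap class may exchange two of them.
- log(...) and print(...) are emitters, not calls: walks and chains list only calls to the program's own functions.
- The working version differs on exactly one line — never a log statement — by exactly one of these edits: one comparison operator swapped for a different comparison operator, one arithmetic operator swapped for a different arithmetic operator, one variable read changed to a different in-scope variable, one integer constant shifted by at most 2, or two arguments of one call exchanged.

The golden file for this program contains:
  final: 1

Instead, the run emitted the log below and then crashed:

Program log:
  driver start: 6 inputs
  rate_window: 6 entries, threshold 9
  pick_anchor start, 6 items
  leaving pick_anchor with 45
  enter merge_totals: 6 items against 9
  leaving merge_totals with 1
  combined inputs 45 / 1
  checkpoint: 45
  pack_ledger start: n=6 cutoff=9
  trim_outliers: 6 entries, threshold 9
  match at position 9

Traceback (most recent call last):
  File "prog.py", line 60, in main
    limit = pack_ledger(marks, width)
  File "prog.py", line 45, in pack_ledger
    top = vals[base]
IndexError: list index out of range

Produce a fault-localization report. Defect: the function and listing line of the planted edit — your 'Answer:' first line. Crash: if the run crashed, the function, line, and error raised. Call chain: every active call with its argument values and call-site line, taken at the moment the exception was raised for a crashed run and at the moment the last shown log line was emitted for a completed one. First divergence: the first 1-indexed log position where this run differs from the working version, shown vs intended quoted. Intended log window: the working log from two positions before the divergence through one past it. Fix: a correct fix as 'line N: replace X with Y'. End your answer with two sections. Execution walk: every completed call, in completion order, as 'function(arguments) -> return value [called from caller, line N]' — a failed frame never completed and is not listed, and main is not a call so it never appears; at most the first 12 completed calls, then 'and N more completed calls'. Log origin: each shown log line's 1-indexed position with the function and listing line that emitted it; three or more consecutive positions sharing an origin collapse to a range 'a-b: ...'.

Answer: the defect is in trim_outliers at line 39.
The tell: Everything matches until log position 11, which reads 'match at position 9' in place of 'match at position 1'.
Crash: pack_ledger, line 45, IndexError.
Call chain: main -> pack_ledger([11, 9, 11, 3, 10, 1], 9) (called at line 60).
First divergence: position 11 — shown 'match at position 9', intended 'match at position 1'.
Intended log window:
  9: pack_ledger start: n=6 cutoff=9
  10: trim_outliers: 6 entries, threshold 9
  11: match at position 1
  12: stage result 27
Execution walk:
  pick_anchor([11, 9, 11, 3, 10, 1]) -> 45  [called from rate_window, line 29]
  merge_totals([11, 9, 11, 3, 10, 1], 9) -> 1  [called from rate_window, line 30]
  rate_window([11, 9, 11, 3, 10, 1], 9) -> 45  [called from main, line 58]
  trim_outliers([11, 9, 11, 3, 10, 1], 9) -> 9  [called from pack_ledger, line 43]
Log line origins:
  1: logged in main at line 57
  2: logged in rate_window at line 28
  3: logged in pick_anchor at line 2
  4: logged in pick_anchor at line 6
  5: logged in merge_totals at line 10
  6: logged in merge_totals at line 15
  7: logged in rate_window at line 31
  8: logged in main at line 59
  9: logged in pack_ledger at line 42
  10: logged in trim_outliers at line 36
  11: logged in pack_ledger at line 44
A correct fix: line 39: replace `bound` with `limit`.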